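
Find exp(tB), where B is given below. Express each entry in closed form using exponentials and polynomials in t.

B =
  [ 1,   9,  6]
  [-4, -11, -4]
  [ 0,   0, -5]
e^{tB} =
  [6*t*exp(-5*t) + exp(-5*t), 9*t*exp(-5*t), 6*t*exp(-5*t)]
  [-4*t*exp(-5*t), -6*t*exp(-5*t) + exp(-5*t), -4*t*exp(-5*t)]
  [0, 0, exp(-5*t)]

Strategy: write B = P · J · P⁻¹ where J is a Jordan canonical form, so e^{tB} = P · e^{tJ} · P⁻¹, and e^{tJ} can be computed block-by-block.

B has Jordan form
J =
  [-5,  1,  0]
  [ 0, -5,  0]
  [ 0,  0, -5]
(up to reordering of blocks).

Per-block formulas:
  For a 1×1 block at λ = -5: exp(t · [-5]) = [e^(-5t)].
  For a 2×2 Jordan block J_2(-5): exp(t · J_2(-5)) = e^(-5t)·(I + t·N), where N is the 2×2 nilpotent shift.

After assembling e^{tJ} and conjugating by P, we get:

e^{tB} =
  [6*t*exp(-5*t) + exp(-5*t), 9*t*exp(-5*t), 6*t*exp(-5*t)]
  [-4*t*exp(-5*t), -6*t*exp(-5*t) + exp(-5*t), -4*t*exp(-5*t)]
  [0, 0, exp(-5*t)]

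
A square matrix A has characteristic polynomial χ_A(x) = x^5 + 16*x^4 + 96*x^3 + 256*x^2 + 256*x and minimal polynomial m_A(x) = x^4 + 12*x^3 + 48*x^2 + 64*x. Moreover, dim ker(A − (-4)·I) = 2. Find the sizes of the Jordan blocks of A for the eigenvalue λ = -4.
Block sizes for λ = -4: [3, 1]

Step 1 — from the characteristic polynomial, algebraic multiplicity of λ = -4 is 4. From dim ker(A − (-4)·I) = 2, there are exactly 2 Jordan blocks for λ = -4.
Step 2 — from the minimal polynomial, the factor (x + 4)^3 tells us the largest block for λ = -4 has size 3.
Step 3 — with total size 4, 2 blocks, and largest block 3, the block sizes (in nonincreasing order) are [3, 1].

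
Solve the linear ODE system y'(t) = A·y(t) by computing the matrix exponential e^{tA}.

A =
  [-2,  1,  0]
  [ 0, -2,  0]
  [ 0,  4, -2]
e^{tA} =
  [exp(-2*t), t*exp(-2*t), 0]
  [0, exp(-2*t), 0]
  [0, 4*t*exp(-2*t), exp(-2*t)]

Strategy: write A = P · J · P⁻¹ where J is a Jordan canonical form, so e^{tA} = P · e^{tJ} · P⁻¹, and e^{tJ} can be computed block-by-block.

A has Jordan form
J =
  [-2,  1,  0]
  [ 0, -2,  0]
  [ 0,  0, -2]
(up to reordering of blocks).

Per-block formulas:
  For a 1×1 block at λ = -2: exp(t · [-2]) = [e^(-2t)].
  For a 2×2 Jordan block J_2(-2): exp(t · J_2(-2)) = e^(-2t)·(I + t·N), where N is the 2×2 nilpotent shift.

After assembling e^{tJ} and conjugating by P, we get:

e^{tA} =
  [exp(-2*t), t*exp(-2*t), 0]
  [0, exp(-2*t), 0]
  [0, 4*t*exp(-2*t), exp(-2*t)]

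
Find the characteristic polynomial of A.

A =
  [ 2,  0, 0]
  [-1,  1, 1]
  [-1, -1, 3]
x^3 - 6*x^2 + 12*x - 8

Expanding det(x·I − A) (e.g. by cofactor expansion or by noting that A is similar to its Jordan form J, which has the same characteristic polynomial as A) gives
  χ_A(x) = x^3 - 6*x^2 + 12*x - 8
which factors as (x - 2)^3. The eigenvalues (with algebraic multiplicities) are λ = 2 with multiplicity 3.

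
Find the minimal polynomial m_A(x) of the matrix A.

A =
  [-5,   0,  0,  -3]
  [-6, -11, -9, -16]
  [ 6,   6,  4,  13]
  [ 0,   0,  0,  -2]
x^3 + 9*x^2 + 24*x + 20

The characteristic polynomial is χ_A(x) = (x + 2)^2*(x + 5)^2, so the eigenvalues are known. The minimal polynomial is
  m_A(x) = Π_λ (x − λ)^{k_λ}
where k_λ is the size of the *largest* Jordan block for λ (equivalently, the smallest k with (A − λI)^k v = 0 for every generalised eigenvector v of λ).

  λ = -5: largest Jordan block has size 1, contributing (x + 5)
  λ = -2: largest Jordan block has size 2, contributing (x + 2)^2

So m_A(x) = (x + 2)^2*(x + 5) = x^3 + 9*x^2 + 24*x + 20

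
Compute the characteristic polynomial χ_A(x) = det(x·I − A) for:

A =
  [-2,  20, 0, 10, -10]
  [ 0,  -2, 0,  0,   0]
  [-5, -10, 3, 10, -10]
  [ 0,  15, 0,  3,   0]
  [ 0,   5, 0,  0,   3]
x^5 - 5*x^4 - 5*x^3 + 45*x^2 - 108

Expanding det(x·I − A) (e.g. by cofactor expansion or by noting that A is similar to its Jordan form J, which has the same characteristic polynomial as A) gives
  χ_A(x) = x^5 - 5*x^4 - 5*x^3 + 45*x^2 - 108
which factors as (x - 3)^3*(x + 2)^2. The eigenvalues (with algebraic multiplicities) are λ = -2 with multiplicity 2, λ = 3 with multiplicity 3.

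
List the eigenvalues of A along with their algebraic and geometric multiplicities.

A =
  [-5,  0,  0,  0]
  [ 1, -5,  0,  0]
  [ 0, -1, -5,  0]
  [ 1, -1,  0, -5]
λ = -5: alg = 4, geom = 2

Step 1 — factor the characteristic polynomial to read off the algebraic multiplicities:
  χ_A(x) = (x + 5)^4

Step 2 — compute geometric multiplicities via the rank-nullity identity g(λ) = n − rank(A − λI):
  rank(A − (-5)·I) = 2, so dim ker(A − (-5)·I) = n − 2 = 2

Summary:
  λ = -5: algebraic multiplicity = 4, geometric multiplicity = 2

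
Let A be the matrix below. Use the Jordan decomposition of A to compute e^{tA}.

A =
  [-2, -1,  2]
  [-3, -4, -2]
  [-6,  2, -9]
e^{tA} =
  [3*t*exp(-5*t) + exp(-5*t), -t*exp(-5*t), 2*t*exp(-5*t)]
  [-3*t*exp(-5*t), t*exp(-5*t) + exp(-5*t), -2*t*exp(-5*t)]
  [-6*t*exp(-5*t), 2*t*exp(-5*t), -4*t*exp(-5*t) + exp(-5*t)]

Strategy: write A = P · J · P⁻¹ where J is a Jordan canonical form, so e^{tA} = P · e^{tJ} · P⁻¹, and e^{tJ} can be computed block-by-block.

A has Jordan form
J =
  [-5,  1,  0]
  [ 0, -5,  0]
  [ 0,  0, -5]
(up to reordering of blocks).

Per-block formulas:
  For a 2×2 Jordan block J_2(-5): exp(t · J_2(-5)) = e^(-5t)·(I + t·N), where N is the 2×2 nilpotent shift.
  For a 1×1 block at λ = -5: exp(t · [-5]) = [e^(-5t)].

After assembling e^{tJ} and conjugating by P, we get:

e^{tA} =
  [3*t*exp(-5*t) + exp(-5*t), -t*exp(-5*t), 2*t*exp(-5*t)]
  [-3*t*exp(-5*t), t*exp(-5*t) + exp(-5*t), -2*t*exp(-5*t)]
  [-6*t*exp(-5*t), 2*t*exp(-5*t), -4*t*exp(-5*t) + exp(-5*t)]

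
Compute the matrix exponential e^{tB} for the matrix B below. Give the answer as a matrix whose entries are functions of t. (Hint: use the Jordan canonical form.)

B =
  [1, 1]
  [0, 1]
e^{tB} =
  [exp(t), t*exp(t)]
  [0, exp(t)]

Strategy: write B = P · J · P⁻¹ where J is a Jordan canonical form, so e^{tB} = P · e^{tJ} · P⁻¹, and e^{tJ} can be computed block-by-block.

B has Jordan form
J =
  [1, 1]
  [0, 1]
(up to reordering of blocks).

Per-block formulas:
  For a 2×2 Jordan block J_2(1): exp(t · J_2(1)) = e^(1t)·(I + t·N), where N is the 2×2 nilpotent shift.

After assembling e^{tJ} and conjugating by P, we get:

e^{tB} =
  [exp(t), t*exp(t)]
  [0, exp(t)]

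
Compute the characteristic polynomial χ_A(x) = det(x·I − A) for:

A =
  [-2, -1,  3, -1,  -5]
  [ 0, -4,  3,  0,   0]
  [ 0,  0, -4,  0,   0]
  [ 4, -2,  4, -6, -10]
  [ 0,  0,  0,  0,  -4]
x^5 + 20*x^4 + 160*x^3 + 640*x^2 + 1280*x + 1024

Expanding det(x·I − A) (e.g. by cofactor expansion or by noting that A is similar to its Jordan form J, which has the same characteristic polynomial as A) gives
  χ_A(x) = x^5 + 20*x^4 + 160*x^3 + 640*x^2 + 1280*x + 1024
which factors as (x + 4)^5. The eigenvalues (with algebraic multiplicities) are λ = -4 with multiplicity 5.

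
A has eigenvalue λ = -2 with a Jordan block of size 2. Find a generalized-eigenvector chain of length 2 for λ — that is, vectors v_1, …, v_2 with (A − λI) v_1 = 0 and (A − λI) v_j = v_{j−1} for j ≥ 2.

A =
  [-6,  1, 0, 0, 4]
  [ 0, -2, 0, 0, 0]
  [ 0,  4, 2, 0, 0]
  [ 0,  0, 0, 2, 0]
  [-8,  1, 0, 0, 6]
A Jordan chain for λ = -2 of length 2:
v_1 = (1, 0, 0, 0, 1)ᵀ
v_2 = (0, 1, -1, 0, 0)ᵀ

Let N = A − (-2)·I. We want v_2 with N^2 v_2 = 0 but N^1 v_2 ≠ 0; then v_{j-1} := N · v_j for j = 2, …, 2.

Pick v_2 = (0, 1, -1, 0, 0)ᵀ.
Then v_1 = N · v_2 = (1, 0, 0, 0, 1)ᵀ.

Sanity check: (A − (-2)·I) v_1 = (0, 0, 0, 0, 0)ᵀ = 0. ✓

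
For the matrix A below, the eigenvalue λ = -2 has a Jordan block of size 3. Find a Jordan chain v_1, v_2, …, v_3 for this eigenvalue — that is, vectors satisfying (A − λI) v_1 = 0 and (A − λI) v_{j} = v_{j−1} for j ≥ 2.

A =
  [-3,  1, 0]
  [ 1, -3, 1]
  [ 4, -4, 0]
A Jordan chain for λ = -2 of length 3:
v_1 = (2, 2, 0)ᵀ
v_2 = (-1, 1, 4)ᵀ
v_3 = (1, 0, 0)ᵀ

Let N = A − (-2)·I. We want v_3 with N^3 v_3 = 0 but N^2 v_3 ≠ 0; then v_{j-1} := N · v_j for j = 3, …, 2.

Pick v_3 = (1, 0, 0)ᵀ.
Then v_2 = N · v_3 = (-1, 1, 4)ᵀ.
Then v_1 = N · v_2 = (2, 2, 0)ᵀ.

Sanity check: (A − (-2)·I) v_1 = (0, 0, 0)ᵀ = 0. ✓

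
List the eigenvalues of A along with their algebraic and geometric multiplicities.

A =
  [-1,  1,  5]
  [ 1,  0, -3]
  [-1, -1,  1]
λ = 0: alg = 3, geom = 1

Step 1 — factor the characteristic polynomial to read off the algebraic multiplicities:
  χ_A(x) = x^3

Step 2 — compute geometric multiplicities via the rank-nullity identity g(λ) = n − rank(A − λI):
  rank(A − (0)·I) = 2, so dim ker(A − (0)·I) = n − 2 = 1

Summary:
  λ = 0: algebraic multiplicity = 3, geometric multiplicity = 1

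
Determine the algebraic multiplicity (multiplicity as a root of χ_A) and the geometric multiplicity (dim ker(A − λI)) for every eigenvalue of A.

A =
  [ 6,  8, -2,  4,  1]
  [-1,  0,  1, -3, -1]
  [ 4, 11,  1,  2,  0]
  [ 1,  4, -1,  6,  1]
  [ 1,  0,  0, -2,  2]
λ = 3: alg = 5, geom = 2

Step 1 — factor the characteristic polynomial to read off the algebraic multiplicities:
  χ_A(x) = (x - 3)^5

Step 2 — compute geometric multiplicities via the rank-nullity identity g(λ) = n − rank(A − λI):
  rank(A − (3)·I) = 3, so dim ker(A − (3)·I) = n − 3 = 2

Summary:
  λ = 3: algebraic multiplicity = 5, geometric multiplicity = 2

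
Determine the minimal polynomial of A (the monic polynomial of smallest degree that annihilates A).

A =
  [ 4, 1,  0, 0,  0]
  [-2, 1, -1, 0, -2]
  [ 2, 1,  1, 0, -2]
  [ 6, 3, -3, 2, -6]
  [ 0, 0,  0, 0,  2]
x^3 - 6*x^2 + 12*x - 8

The characteristic polynomial is χ_A(x) = (x - 2)^5, so the eigenvalues are known. The minimal polynomial is
  m_A(x) = Π_λ (x − λ)^{k_λ}
where k_λ is the size of the *largest* Jordan block for λ (equivalently, the smallest k with (A − λI)^k v = 0 for every generalised eigenvector v of λ).

  λ = 2: largest Jordan block has size 3, contributing (x − 2)^3

So m_A(x) = (x - 2)^3 = x^3 - 6*x^2 + 12*x - 8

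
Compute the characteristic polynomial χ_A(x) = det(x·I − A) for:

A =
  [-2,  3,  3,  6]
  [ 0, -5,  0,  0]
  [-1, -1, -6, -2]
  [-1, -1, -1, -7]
x^4 + 20*x^3 + 150*x^2 + 500*x + 625

Expanding det(x·I − A) (e.g. by cofactor expansion or by noting that A is similar to its Jordan form J, which has the same characteristic polynomial as A) gives
  χ_A(x) = x^4 + 20*x^3 + 150*x^2 + 500*x + 625
which factors as (x + 5)^4. The eigenvalues (with algebraic multiplicities) are λ = -5 with multiplicity 4.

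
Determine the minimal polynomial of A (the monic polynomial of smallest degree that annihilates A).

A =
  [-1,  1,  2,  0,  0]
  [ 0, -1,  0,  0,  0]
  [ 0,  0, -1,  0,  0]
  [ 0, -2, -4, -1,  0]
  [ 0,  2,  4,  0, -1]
x^2 + 2*x + 1

The characteristic polynomial is χ_A(x) = (x + 1)^5, so the eigenvalues are known. The minimal polynomial is
  m_A(x) = Π_λ (x − λ)^{k_λ}
where k_λ is the size of the *largest* Jordan block for λ (equivalently, the smallest k with (A − λI)^k v = 0 for every generalised eigenvector v of λ).

  λ = -1: largest Jordan block has size 2, contributing (x + 1)^2

So m_A(x) = (x + 1)^2 = x^2 + 2*x + 1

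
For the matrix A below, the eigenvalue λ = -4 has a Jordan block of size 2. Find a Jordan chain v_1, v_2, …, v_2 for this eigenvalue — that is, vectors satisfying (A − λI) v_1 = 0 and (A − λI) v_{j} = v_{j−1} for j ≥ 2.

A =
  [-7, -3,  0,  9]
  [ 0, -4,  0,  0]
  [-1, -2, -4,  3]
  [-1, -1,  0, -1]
A Jordan chain for λ = -4 of length 2:
v_1 = (-3, 0, -1, -1)ᵀ
v_2 = (1, 0, 0, 0)ᵀ

Let N = A − (-4)·I. We want v_2 with N^2 v_2 = 0 but N^1 v_2 ≠ 0; then v_{j-1} := N · v_j for j = 2, …, 2.

Pick v_2 = (1, 0, 0, 0)ᵀ.
Then v_1 = N · v_2 = (-3, 0, -1, -1)ᵀ.

Sanity check: (A − (-4)·I) v_1 = (0, 0, 0, 0)ᵀ = 0. ✓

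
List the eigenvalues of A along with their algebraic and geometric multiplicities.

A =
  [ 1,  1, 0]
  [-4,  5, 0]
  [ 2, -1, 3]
λ = 3: alg = 3, geom = 2

Step 1 — factor the characteristic polynomial to read off the algebraic multiplicities:
  χ_A(x) = (x - 3)^3

Step 2 — compute geometric multiplicities via the rank-nullity identity g(λ) = n − rank(A − λI):
  rank(A − (3)·I) = 1, so dim ker(A − (3)·I) = n − 1 = 2

Summary:
  λ = 3: algebraic multiplicity = 3, geometric multiplicity = 2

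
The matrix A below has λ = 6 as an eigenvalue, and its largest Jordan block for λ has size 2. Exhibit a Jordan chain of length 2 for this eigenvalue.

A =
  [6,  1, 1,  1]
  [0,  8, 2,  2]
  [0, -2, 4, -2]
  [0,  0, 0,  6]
A Jordan chain for λ = 6 of length 2:
v_1 = (1, 2, -2, 0)ᵀ
v_2 = (0, 1, 0, 0)ᵀ

Let N = A − (6)·I. We want v_2 with N^2 v_2 = 0 but N^1 v_2 ≠ 0; then v_{j-1} := N · v_j for j = 2, …, 2.

Pick v_2 = (0, 1, 0, 0)ᵀ.
Then v_1 = N · v_2 = (1, 2, -2, 0)ᵀ.

Sanity check: (A − (6)·I) v_1 = (0, 0, 0, 0)ᵀ = 0. ✓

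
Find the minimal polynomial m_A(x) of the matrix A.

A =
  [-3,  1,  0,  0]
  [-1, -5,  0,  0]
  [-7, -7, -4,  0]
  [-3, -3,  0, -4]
x^2 + 8*x + 16

The characteristic polynomial is χ_A(x) = (x + 4)^4, so the eigenvalues are known. The minimal polynomial is
  m_A(x) = Π_λ (x − λ)^{k_λ}
where k_λ is the size of the *largest* Jordan block for λ (equivalently, the smallest k with (A − λI)^k v = 0 for every generalised eigenvector v of λ).

  λ = -4: largest Jordan block has size 2, contributing (x + 4)^2

So m_A(x) = (x + 4)^2 = x^2 + 8*x + 16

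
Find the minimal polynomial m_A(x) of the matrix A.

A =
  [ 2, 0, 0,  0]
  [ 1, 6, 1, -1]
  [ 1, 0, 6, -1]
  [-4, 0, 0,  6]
x^4 - 20*x^3 + 144*x^2 - 432*x + 432

The characteristic polynomial is χ_A(x) = (x - 6)^3*(x - 2), so the eigenvalues are known. The minimal polynomial is
  m_A(x) = Π_λ (x − λ)^{k_λ}
where k_λ is the size of the *largest* Jordan block for λ (equivalently, the smallest k with (A − λI)^k v = 0 for every generalised eigenvector v of λ).

  λ = 2: largest Jordan block has size 1, contributing (x − 2)
  λ = 6: largest Jordan block has size 3, contributing (x − 6)^3

So m_A(x) = (x - 6)^3*(x - 2) = x^4 - 20*x^3 + 144*x^2 - 432*x + 432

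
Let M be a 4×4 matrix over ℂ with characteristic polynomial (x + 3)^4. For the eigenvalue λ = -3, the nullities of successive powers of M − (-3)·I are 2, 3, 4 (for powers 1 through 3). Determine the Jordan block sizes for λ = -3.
Block sizes for λ = -3: [3, 1]

From the dimensions of kernels of powers, the number of Jordan blocks of size at least j is d_j − d_{j−1} where d_j = dim ker(N^j) (with d_0 = 0). Computing the differences gives [2, 1, 1].
The number of blocks of size exactly k is (#blocks of size ≥ k) − (#blocks of size ≥ k + 1), so the partition is: 1 block(s) of size 1, 1 block(s) of size 3.
In nonincreasing order the block sizes are [3, 1].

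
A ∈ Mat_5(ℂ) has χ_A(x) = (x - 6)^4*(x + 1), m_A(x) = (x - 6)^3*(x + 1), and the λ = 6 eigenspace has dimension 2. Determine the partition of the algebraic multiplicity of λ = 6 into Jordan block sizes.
Block sizes for λ = 6: [3, 1]

Step 1 — from the characteristic polynomial, algebraic multiplicity of λ = 6 is 4. From dim ker(A − (6)·I) = 2, there are exactly 2 Jordan blocks for λ = 6.
Step 2 — from the minimal polynomial, the factor (x − 6)^3 tells us the largest block for λ = 6 has size 3.
Step 3 — with total size 4, 2 blocks, and largest block 3, the block sizes (in nonincreasing order) are [3, 1].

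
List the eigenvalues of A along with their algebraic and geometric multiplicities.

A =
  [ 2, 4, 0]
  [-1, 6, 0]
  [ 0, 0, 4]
λ = 4: alg = 3, geom = 2

Step 1 — factor the characteristic polynomial to read off the algebraic multiplicities:
  χ_A(x) = (x - 4)^3

Step 2 — compute geometric multiplicities via the rank-nullity identity g(λ) = n − rank(A − λI):
  rank(A − (4)·I) = 1, so dim ker(A − (4)·I) = n − 1 = 2

Summary:
  λ = 4: algebraic multiplicity = 3, geometric multiplicity = 2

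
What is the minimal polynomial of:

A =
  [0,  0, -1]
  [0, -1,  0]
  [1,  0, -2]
x^2 + 2*x + 1

The characteristic polynomial is χ_A(x) = (x + 1)^3, so the eigenvalues are known. The minimal polynomial is
  m_A(x) = Π_λ (x − λ)^{k_λ}
where k_λ is the size of the *largest* Jordan block for λ (equivalently, the smallest k with (A − λI)^k v = 0 for every generalised eigenvector v of λ).

  λ = -1: largest Jordan block has size 2, contributing (x + 1)^2

So m_A(x) = (x + 1)^2 = x^2 + 2*x + 1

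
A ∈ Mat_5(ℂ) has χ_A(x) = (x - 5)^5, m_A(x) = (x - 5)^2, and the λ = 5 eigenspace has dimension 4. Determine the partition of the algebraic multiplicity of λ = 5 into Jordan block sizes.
Block sizes for λ = 5: [2, 1, 1, 1]

Step 1 — from the characteristic polynomial, algebraic multiplicity of λ = 5 is 5. From dim ker(A − (5)·I) = 4, there are exactly 4 Jordan blocks for λ = 5.
Step 2 — from the minimal polynomial, the factor (x − 5)^2 tells us the largest block for λ = 5 has size 2.
Step 3 — with total size 5, 4 blocks, and largest block 2, the block sizes (in nonincreasing order) are [2, 1, 1, 1].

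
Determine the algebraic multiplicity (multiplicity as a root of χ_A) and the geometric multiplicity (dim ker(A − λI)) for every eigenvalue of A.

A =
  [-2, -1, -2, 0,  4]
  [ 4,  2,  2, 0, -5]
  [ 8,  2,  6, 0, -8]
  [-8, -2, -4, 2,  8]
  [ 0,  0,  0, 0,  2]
λ = 2: alg = 5, geom = 3

Step 1 — factor the characteristic polynomial to read off the algebraic multiplicities:
  χ_A(x) = (x - 2)^5

Step 2 — compute geometric multiplicities via the rank-nullity identity g(λ) = n − rank(A − λI):
  rank(A − (2)·I) = 2, so dim ker(A − (2)·I) = n − 2 = 3

Summary:
  λ = 2: algebraic multiplicity = 5, geometric multiplicity = 3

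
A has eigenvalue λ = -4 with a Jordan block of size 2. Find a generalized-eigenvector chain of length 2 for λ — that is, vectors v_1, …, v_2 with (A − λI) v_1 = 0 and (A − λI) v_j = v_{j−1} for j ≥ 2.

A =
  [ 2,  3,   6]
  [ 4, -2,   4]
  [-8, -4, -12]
A Jordan chain for λ = -4 of length 2:
v_1 = (6, 4, -8)ᵀ
v_2 = (1, 0, 0)ᵀ

Let N = A − (-4)·I. We want v_2 with N^2 v_2 = 0 but N^1 v_2 ≠ 0; then v_{j-1} := N · v_j for j = 2, …, 2.

Pick v_2 = (1, 0, 0)ᵀ.
Then v_1 = N · v_2 = (6, 4, -8)ᵀ.

Sanity check: (A − (-4)·I) v_1 = (0, 0, 0)ᵀ = 0. ✓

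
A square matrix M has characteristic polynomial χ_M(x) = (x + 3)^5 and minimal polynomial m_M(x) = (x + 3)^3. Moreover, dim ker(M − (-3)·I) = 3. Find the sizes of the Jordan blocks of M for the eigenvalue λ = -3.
Block sizes for λ = -3: [3, 1, 1]

Step 1 — from the characteristic polynomial, algebraic multiplicity of λ = -3 is 5. From dim ker(M − (-3)·I) = 3, there are exactly 3 Jordan blocks for λ = -3.
Step 2 — from the minimal polynomial, the factor (x + 3)^3 tells us the largest block for λ = -3 has size 3.
Step 3 — with total size 5, 3 blocks, and largest block 3, the block sizes (in nonincreasing order) are [3, 1, 1].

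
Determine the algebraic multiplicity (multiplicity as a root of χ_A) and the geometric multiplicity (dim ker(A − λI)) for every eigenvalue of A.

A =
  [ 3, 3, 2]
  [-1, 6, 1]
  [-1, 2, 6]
λ = 5: alg = 3, geom = 1

Step 1 — factor the characteristic polynomial to read off the algebraic multiplicities:
  χ_A(x) = (x - 5)^3

Step 2 — compute geometric multiplicities via the rank-nullity identity g(λ) = n − rank(A − λI):
  rank(A − (5)·I) = 2, so dim ker(A − (5)·I) = n − 2 = 1

Summary:
  λ = 5: algebraic multiplicity = 3, geometric multiplicity = 1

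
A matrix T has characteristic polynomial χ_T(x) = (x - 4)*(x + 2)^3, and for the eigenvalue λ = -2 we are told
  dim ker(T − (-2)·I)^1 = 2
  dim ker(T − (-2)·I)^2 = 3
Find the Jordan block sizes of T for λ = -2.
Block sizes for λ = -2: [2, 1]

From the dimensions of kernels of powers, the number of Jordan blocks of size at least j is d_j − d_{j−1} where d_j = dim ker(N^j) (with d_0 = 0). Computing the differences gives [2, 1].
The number of blocks of size exactly k is (#blocks of size ≥ k) − (#blocks of size ≥ k + 1), so the partition is: 1 block(s) of size 1, 1 block(s) of size 2.
In nonincreasing order the block sizes are [2, 1].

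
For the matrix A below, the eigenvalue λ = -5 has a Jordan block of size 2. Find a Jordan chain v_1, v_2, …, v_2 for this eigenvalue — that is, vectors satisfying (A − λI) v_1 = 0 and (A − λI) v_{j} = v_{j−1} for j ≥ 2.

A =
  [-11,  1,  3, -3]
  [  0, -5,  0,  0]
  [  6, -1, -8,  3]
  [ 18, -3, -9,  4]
A Jordan chain for λ = -5 of length 2:
v_1 = (-6, 0, 6, 18)ᵀ
v_2 = (1, 0, 0, 0)ᵀ

Let N = A − (-5)·I. We want v_2 with N^2 v_2 = 0 but N^1 v_2 ≠ 0; then v_{j-1} := N · v_j for j = 2, …, 2.

Pick v_2 = (1, 0, 0, 0)ᵀ.
Then v_1 = N · v_2 = (-6, 0, 6, 18)ᵀ.

Sanity check: (A − (-5)·I) v_1 = (0, 0, 0, 0)ᵀ = 0. ✓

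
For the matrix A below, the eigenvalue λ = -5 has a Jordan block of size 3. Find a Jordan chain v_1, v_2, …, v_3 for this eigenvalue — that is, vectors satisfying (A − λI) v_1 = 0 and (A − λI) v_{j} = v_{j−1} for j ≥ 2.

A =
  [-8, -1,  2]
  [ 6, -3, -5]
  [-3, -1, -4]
A Jordan chain for λ = -5 of length 3:
v_1 = (-3, 9, 0)ᵀ
v_2 = (-3, 6, -3)ᵀ
v_3 = (1, 0, 0)ᵀ

Let N = A − (-5)·I. We want v_3 with N^3 v_3 = 0 but N^2 v_3 ≠ 0; then v_{j-1} := N · v_j for j = 3, …, 2.

Pick v_3 = (1, 0, 0)ᵀ.
Then v_2 = N · v_3 = (-3, 6, -3)ᵀ.
Then v_1 = N · v_2 = (-3, 9, 0)ᵀ.

Sanity check: (A − (-5)·I) v_1 = (0, 0, 0)ᵀ = 0. ✓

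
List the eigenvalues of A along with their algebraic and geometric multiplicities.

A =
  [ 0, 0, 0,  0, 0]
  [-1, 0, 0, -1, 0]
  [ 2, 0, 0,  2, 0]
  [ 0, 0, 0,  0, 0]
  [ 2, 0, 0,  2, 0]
λ = 0: alg = 5, geom = 4

Step 1 — factor the characteristic polynomial to read off the algebraic multiplicities:
  χ_A(x) = x^5

Step 2 — compute geometric multiplicities via the rank-nullity identity g(λ) = n − rank(A − λI):
  rank(A − (0)·I) = 1, so dim ker(A − (0)·I) = n − 1 = 4

Summary:
  λ = 0: algebraic multiplicity = 5, geometric multiplicity = 4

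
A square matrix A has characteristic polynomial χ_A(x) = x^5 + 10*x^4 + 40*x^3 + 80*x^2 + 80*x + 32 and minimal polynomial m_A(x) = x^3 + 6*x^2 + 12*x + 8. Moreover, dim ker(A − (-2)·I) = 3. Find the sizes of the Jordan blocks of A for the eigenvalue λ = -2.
Block sizes for λ = -2: [3, 1, 1]

Step 1 — from the characteristic polynomial, algebraic multiplicity of λ = -2 is 5. From dim ker(A − (-2)·I) = 3, there are exactly 3 Jordan blocks for λ = -2.
Step 2 — from the minimal polynomial, the factor (x + 2)^3 tells us the largest block for λ = -2 has size 3.
Step 3 — with total size 5, 3 blocks, and largest block 3, the block sizes (in nonincreasing order) are [3, 1, 1].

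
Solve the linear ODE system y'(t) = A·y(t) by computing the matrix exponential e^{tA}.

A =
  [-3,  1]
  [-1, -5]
e^{tA} =
  [t*exp(-4*t) + exp(-4*t), t*exp(-4*t)]
  [-t*exp(-4*t), -t*exp(-4*t) + exp(-4*t)]

Strategy: write A = P · J · P⁻¹ where J is a Jordan canonical form, so e^{tA} = P · e^{tJ} · P⁻¹, and e^{tJ} can be computed block-by-block.

A has Jordan form
J =
  [-4,  1]
  [ 0, -4]
(up to reordering of blocks).

Per-block formulas:
  For a 2×2 Jordan block J_2(-4): exp(t · J_2(-4)) = e^(-4t)·(I + t·N), where N is the 2×2 nilpotent shift.

After assembling e^{tJ} and conjugating by P, we get:

e^{tA} =
  [t*exp(-4*t) + exp(-4*t), t*exp(-4*t)]
  [-t*exp(-4*t), -t*exp(-4*t) + exp(-4*t)]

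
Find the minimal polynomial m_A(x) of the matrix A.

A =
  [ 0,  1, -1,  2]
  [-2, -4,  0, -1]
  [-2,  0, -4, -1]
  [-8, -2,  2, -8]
x^2 + 8*x + 16

The characteristic polynomial is χ_A(x) = (x + 4)^4, so the eigenvalues are known. The minimal polynomial is
  m_A(x) = Π_λ (x − λ)^{k_λ}
where k_λ is the size of the *largest* Jordan block for λ (equivalently, the smallest k with (A − λI)^k v = 0 for every generalised eigenvector v of λ).

  λ = -4: largest Jordan block has size 2, contributing (x + 4)^2

So m_A(x) = (x + 4)^2 = x^2 + 8*x + 16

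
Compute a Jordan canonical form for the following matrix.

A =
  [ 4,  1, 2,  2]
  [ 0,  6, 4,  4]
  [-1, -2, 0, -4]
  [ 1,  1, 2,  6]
J_3(4) ⊕ J_1(4)

The characteristic polynomial is
  det(x·I − A) = x^4 - 16*x^3 + 96*x^2 - 256*x + 256 = (x - 4)^4

Eigenvalues and multiplicities (the geometric multiplicity of λ is n − rank(A − λI), which equals the number of Jordan blocks for λ):
  λ = 4: algebraic multiplicity = 4, geometric multiplicity = 2

Determining the block sizes for each eigenvalue:
  λ = 4: with am = 4 and gm = 2, the partition is not yet determined (e.g. several partitions of 4 into 2 parts exist). Let N = A − (4)·I. Computing rank(N^1) = 2, rank(N^2) = 1, rank(N^3) = 0; the number of blocks of size ≥ j is rank(N^{j−1}) − rank(N^j), giving [2, 1, 1]. So we have 1 block(s) of size 3, 1 block(s) of size 1 → block sizes [3, 1]

Assembling the blocks gives a Jordan form
J =
  [4, 1, 0, 0]
  [0, 4, 1, 0]
  [0, 0, 4, 0]
  [0, 0, 0, 4]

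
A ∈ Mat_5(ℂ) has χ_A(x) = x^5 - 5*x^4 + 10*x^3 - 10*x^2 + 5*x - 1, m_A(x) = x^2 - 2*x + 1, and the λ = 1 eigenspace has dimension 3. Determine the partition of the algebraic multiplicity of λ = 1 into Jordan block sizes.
Block sizes for λ = 1: [2, 2, 1]

Step 1 — from the characteristic polynomial, algebraic multiplicity of λ = 1 is 5. From dim ker(A − (1)·I) = 3, there are exactly 3 Jordan blocks for λ = 1.
Step 2 — from the minimal polynomial, the factor (x − 1)^2 tells us the largest block for λ = 1 has size 2.
Step 3 — with total size 5, 3 blocks, and largest block 2, the block sizes (in nonincreasing order) are [2, 2, 1].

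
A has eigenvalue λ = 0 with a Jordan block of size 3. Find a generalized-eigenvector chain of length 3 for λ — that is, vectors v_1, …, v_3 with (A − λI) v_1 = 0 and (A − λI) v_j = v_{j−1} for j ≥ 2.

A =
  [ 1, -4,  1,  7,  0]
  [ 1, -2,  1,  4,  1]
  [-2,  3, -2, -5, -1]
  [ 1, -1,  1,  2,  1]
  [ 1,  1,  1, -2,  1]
A Jordan chain for λ = 0 of length 3:
v_1 = (2, 2, -1, 1, -1)ᵀ
v_2 = (1, 1, -2, 1, 1)ᵀ
v_3 = (1, 0, 0, 0, 0)ᵀ

Let N = A − (0)·I. We want v_3 with N^3 v_3 = 0 but N^2 v_3 ≠ 0; then v_{j-1} := N · v_j for j = 3, …, 2.

Pick v_3 = (1, 0, 0, 0, 0)ᵀ.
Then v_2 = N · v_3 = (1, 1, -2, 1, 1)ᵀ.
Then v_1 = N · v_2 = (2, 2, -1, 1, -1)ᵀ.

Sanity check: (A − (0)·I) v_1 = (0, 0, 0, 0, 0)ᵀ = 0. ✓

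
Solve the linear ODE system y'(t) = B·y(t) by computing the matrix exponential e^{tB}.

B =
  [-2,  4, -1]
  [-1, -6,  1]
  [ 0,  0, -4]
e^{tB} =
  [2*t*exp(-4*t) + exp(-4*t), 4*t*exp(-4*t), t^2*exp(-4*t) - t*exp(-4*t)]
  [-t*exp(-4*t), -2*t*exp(-4*t) + exp(-4*t), -t^2*exp(-4*t)/2 + t*exp(-4*t)]
  [0, 0, exp(-4*t)]

Strategy: write B = P · J · P⁻¹ where J is a Jordan canonical form, so e^{tB} = P · e^{tJ} · P⁻¹, and e^{tJ} can be computed block-by-block.

B has Jordan form
J =
  [-4,  1,  0]
  [ 0, -4,  1]
  [ 0,  0, -4]
(up to reordering of blocks).

Per-block formulas:
  For a 3×3 Jordan block J_3(-4): exp(t · J_3(-4)) = e^(-4t)·(I + t·N + (t^2/2)·N^2), where N is the 3×3 nilpotent shift.

After assembling e^{tJ} and conjugating by P, we get:

e^{tB} =
  [2*t*exp(-4*t) + exp(-4*t), 4*t*exp(-4*t), t^2*exp(-4*t) - t*exp(-4*t)]
  [-t*exp(-4*t), -2*t*exp(-4*t) + exp(-4*t), -t^2*exp(-4*t)/2 + t*exp(-4*t)]
  [0, 0, exp(-4*t)]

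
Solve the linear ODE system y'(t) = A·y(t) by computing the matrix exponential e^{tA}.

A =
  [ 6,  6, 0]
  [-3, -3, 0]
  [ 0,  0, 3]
e^{tA} =
  [2*exp(3*t) - 1, 2*exp(3*t) - 2, 0]
  [1 - exp(3*t), 2 - exp(3*t), 0]
  [0, 0, exp(3*t)]

Strategy: write A = P · J · P⁻¹ where J is a Jordan canonical form, so e^{tA} = P · e^{tJ} · P⁻¹, and e^{tJ} can be computed block-by-block.

A has Jordan form
J =
  [0, 0, 0]
  [0, 3, 0]
  [0, 0, 3]
(up to reordering of blocks).

Per-block formulas:
  For a 1×1 block at λ = 3: exp(t · [3]) = [e^(3t)].
  For a 1×1 block at λ = 0: exp(t · [0]) = [e^(0t)].

After assembling e^{tJ} and conjugating by P, we get:

e^{tA} =
  [2*exp(3*t) - 1, 2*exp(3*t) - 2, 0]
  [1 - exp(3*t), 2 - exp(3*t), 0]
  [0, 0, exp(3*t)]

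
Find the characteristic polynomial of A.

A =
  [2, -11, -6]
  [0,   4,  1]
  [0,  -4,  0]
x^3 - 6*x^2 + 12*x - 8

Expanding det(x·I − A) (e.g. by cofactor expansion or by noting that A is similar to its Jordan form J, which has the same characteristic polynomial as A) gives
  χ_A(x) = x^3 - 6*x^2 + 12*x - 8
which factors as (x - 2)^3. The eigenvalues (with algebraic multiplicities) are λ = 2 with multiplicity 3.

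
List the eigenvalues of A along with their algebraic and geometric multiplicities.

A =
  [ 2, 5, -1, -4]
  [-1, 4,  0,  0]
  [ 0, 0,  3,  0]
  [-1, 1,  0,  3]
λ = 3: alg = 4, geom = 2

Step 1 — factor the characteristic polynomial to read off the algebraic multiplicities:
  χ_A(x) = (x - 3)^4

Step 2 — compute geometric multiplicities via the rank-nullity identity g(λ) = n − rank(A − λI):
  rank(A − (3)·I) = 2, so dim ker(A − (3)·I) = n − 2 = 2

Summary:
  λ = 3: algebraic multiplicity = 4, geometric multiplicity = 2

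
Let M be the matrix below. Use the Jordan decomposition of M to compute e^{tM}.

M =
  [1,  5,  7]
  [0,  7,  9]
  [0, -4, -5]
e^{tM} =
  [exp(t), t^2*exp(t) + 5*t*exp(t), 3*t^2*exp(t)/2 + 7*t*exp(t)]
  [0, 6*t*exp(t) + exp(t), 9*t*exp(t)]
  [0, -4*t*exp(t), -6*t*exp(t) + exp(t)]

Strategy: write M = P · J · P⁻¹ where J is a Jordan canonical form, so e^{tM} = P · e^{tJ} · P⁻¹, and e^{tJ} can be computed block-by-block.

M has Jordan form
J =
  [1, 1, 0]
  [0, 1, 1]
  [0, 0, 1]
(up to reordering of blocks).

Per-block formulas:
  For a 3×3 Jordan block J_3(1): exp(t · J_3(1)) = e^(1t)·(I + t·N + (t^2/2)·N^2), where N is the 3×3 nilpotent shift.

After assembling e^{tJ} and conjugating by P, we get:

e^{tM} =
  [exp(t), t^2*exp(t) + 5*t*exp(t), 3*t^2*exp(t)/2 + 7*t*exp(t)]
  [0, 6*t*exp(t) + exp(t), 9*t*exp(t)]
  [0, -4*t*exp(t), -6*t*exp(t) + exp(t)]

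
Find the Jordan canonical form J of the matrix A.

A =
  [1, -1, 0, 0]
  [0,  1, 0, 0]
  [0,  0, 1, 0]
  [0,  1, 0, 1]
J_2(1) ⊕ J_1(1) ⊕ J_1(1)

The characteristic polynomial is
  det(x·I − A) = x^4 - 4*x^3 + 6*x^2 - 4*x + 1 = (x - 1)^4

Eigenvalues and multiplicities (the geometric multiplicity of λ is n − rank(A − λI), which equals the number of Jordan blocks for λ):
  λ = 1: algebraic multiplicity = 4, geometric multiplicity = 3

Determining the block sizes for each eigenvalue:
  λ = 1: 3 blocks summing to 4 forces exactly one block of size 2 and the rest size 1 → block sizes [2, 1, 1]

Assembling the blocks gives a Jordan form
J =
  [1, 1, 0, 0]
  [0, 1, 0, 0]
  [0, 0, 1, 0]
  [0, 0, 0, 1]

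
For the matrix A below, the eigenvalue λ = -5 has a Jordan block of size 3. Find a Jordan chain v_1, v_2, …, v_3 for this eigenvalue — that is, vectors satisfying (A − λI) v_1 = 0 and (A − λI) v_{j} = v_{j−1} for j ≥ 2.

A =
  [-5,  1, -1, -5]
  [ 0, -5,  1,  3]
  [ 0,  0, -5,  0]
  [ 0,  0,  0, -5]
A Jordan chain for λ = -5 of length 3:
v_1 = (1, 0, 0, 0)ᵀ
v_2 = (-1, 1, 0, 0)ᵀ
v_3 = (0, 0, 1, 0)ᵀ

Let N = A − (-5)·I. We want v_3 with N^3 v_3 = 0 but N^2 v_3 ≠ 0; then v_{j-1} := N · v_j for j = 3, …, 2.

Pick v_3 = (0, 0, 1, 0)ᵀ.
Then v_2 = N · v_3 = (-1, 1, 0, 0)ᵀ.
Then v_1 = N · v_2 = (1, 0, 0, 0)ᵀ.

Sanity check: (A − (-5)·I) v_1 = (0, 0, 0, 0)ᵀ = 0. ✓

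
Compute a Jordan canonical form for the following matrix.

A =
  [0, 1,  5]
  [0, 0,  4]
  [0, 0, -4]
J_1(-4) ⊕ J_2(0)

The characteristic polynomial is
  det(x·I − A) = x^3 + 4*x^2 = x^2*(x + 4)

Eigenvalues and multiplicities (the geometric multiplicity of λ is n − rank(A − λI), which equals the number of Jordan blocks for λ):
  λ = -4: algebraic multiplicity = 1, geometric multiplicity = 1
  λ = 0: algebraic multiplicity = 2, geometric multiplicity = 1

Determining the block sizes for each eigenvalue:
  λ = -4: one block (gm = 1), so the single block has size am = 1 → block sizes [1]
  λ = 0: one block (gm = 1), so the single block has size am = 2 → block sizes [2]

Assembling the blocks gives a Jordan form
J =
  [-4, 0, 0]
  [ 0, 0, 1]
  [ 0, 0, 0]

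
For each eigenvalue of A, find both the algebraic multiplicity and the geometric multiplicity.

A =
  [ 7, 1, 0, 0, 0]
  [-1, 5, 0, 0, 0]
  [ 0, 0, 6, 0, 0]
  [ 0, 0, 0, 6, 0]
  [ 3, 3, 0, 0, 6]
λ = 6: alg = 5, geom = 4

Step 1 — factor the characteristic polynomial to read off the algebraic multiplicities:
  χ_A(x) = (x - 6)^5

Step 2 — compute geometric multiplicities via the rank-nullity identity g(λ) = n − rank(A − λI):
  rank(A − (6)·I) = 1, so dim ker(A − (6)·I) = n − 1 = 4

Summary:
  λ = 6: algebraic multiplicity = 5, geometric multiplicity = 4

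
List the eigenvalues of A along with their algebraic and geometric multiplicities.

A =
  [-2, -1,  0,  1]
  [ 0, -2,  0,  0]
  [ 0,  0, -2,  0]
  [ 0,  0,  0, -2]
λ = -2: alg = 4, geom = 3

Step 1 — factor the characteristic polynomial to read off the algebraic multiplicities:
  χ_A(x) = (x + 2)^4

Step 2 — compute geometric multiplicities via the rank-nullity identity g(λ) = n − rank(A − λI):
  rank(A − (-2)·I) = 1, so dim ker(A − (-2)·I) = n − 1 = 3

Summary:
  λ = -2: algebraic multiplicity = 4, geometric multiplicity = 3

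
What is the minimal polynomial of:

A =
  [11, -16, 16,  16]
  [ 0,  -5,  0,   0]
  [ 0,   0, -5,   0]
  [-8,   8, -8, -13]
x^2 + 2*x - 15

The characteristic polynomial is χ_A(x) = (x - 3)*(x + 5)^3, so the eigenvalues are known. The minimal polynomial is
  m_A(x) = Π_λ (x − λ)^{k_λ}
where k_λ is the size of the *largest* Jordan block for λ (equivalently, the smallest k with (A − λI)^k v = 0 for every generalised eigenvector v of λ).

  λ = -5: largest Jordan block has size 1, contributing (x + 5)
  λ = 3: largest Jordan block has size 1, contributing (x − 3)

So m_A(x) = (x - 3)*(x + 5) = x^2 + 2*x - 15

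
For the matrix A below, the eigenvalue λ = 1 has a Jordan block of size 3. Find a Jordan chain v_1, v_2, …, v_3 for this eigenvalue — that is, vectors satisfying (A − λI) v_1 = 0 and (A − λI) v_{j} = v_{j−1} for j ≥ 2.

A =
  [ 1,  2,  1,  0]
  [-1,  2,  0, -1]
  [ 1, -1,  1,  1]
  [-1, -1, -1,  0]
A Jordan chain for λ = 1 of length 3:
v_1 = (-1, 0, 0, 1)ᵀ
v_2 = (0, -1, 1, -1)ᵀ
v_3 = (1, 0, 0, 0)ᵀ

Let N = A − (1)·I. We want v_3 with N^3 v_3 = 0 but N^2 v_3 ≠ 0; then v_{j-1} := N · v_j for j = 3, …, 2.

Pick v_3 = (1, 0, 0, 0)ᵀ.
Then v_2 = N · v_3 = (0, -1, 1, -1)ᵀ.
Then v_1 = N · v_2 = (-1, 0, 0, 1)ᵀ.

Sanity check: (A − (1)·I) v_1 = (0, 0, 0, 0)ᵀ = 0. ✓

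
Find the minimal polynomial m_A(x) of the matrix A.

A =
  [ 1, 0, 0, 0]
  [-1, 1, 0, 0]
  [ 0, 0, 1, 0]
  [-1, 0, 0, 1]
x^2 - 2*x + 1

The characteristic polynomial is χ_A(x) = (x - 1)^4, so the eigenvalues are known. The minimal polynomial is
  m_A(x) = Π_λ (x − λ)^{k_λ}
where k_λ is the size of the *largest* Jordan block for λ (equivalently, the smallest k with (A − λI)^k v = 0 for every generalised eigenvector v of λ).

  λ = 1: largest Jordan block has size 2, contributing (x − 1)^2

So m_A(x) = (x - 1)^2 = x^2 - 2*x + 1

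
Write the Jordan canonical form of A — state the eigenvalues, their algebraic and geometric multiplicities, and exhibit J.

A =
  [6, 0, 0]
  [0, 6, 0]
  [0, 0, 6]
J_1(6) ⊕ J_1(6) ⊕ J_1(6)

The characteristic polynomial is
  det(x·I − A) = x^3 - 18*x^2 + 108*x - 216 = (x - 6)^3

Eigenvalues and multiplicities (the geometric multiplicity of λ is n − rank(A − λI), which equals the number of Jordan blocks for λ):
  λ = 6: algebraic multiplicity = 3, geometric multiplicity = 3

Determining the block sizes for each eigenvalue:
  λ = 6: gm = am = 3, so every block has size 1 → block sizes [1, 1, 1]

Assembling the blocks gives a Jordan form
J =
  [6, 0, 0]
  [0, 6, 0]
  [0, 0, 6]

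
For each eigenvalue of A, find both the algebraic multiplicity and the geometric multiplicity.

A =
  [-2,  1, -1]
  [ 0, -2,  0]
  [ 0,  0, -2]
λ = -2: alg = 3, geom = 2

Step 1 — factor the characteristic polynomial to read off the algebraic multiplicities:
  χ_A(x) = (x + 2)^3

Step 2 — compute geometric multiplicities via the rank-nullity identity g(λ) = n − rank(A − λI):
  rank(A − (-2)·I) = 1, so dim ker(A − (-2)·I) = n − 1 = 2

Summary:
  λ = -2: algebraic multiplicity = 3, geometric multiplicity = 2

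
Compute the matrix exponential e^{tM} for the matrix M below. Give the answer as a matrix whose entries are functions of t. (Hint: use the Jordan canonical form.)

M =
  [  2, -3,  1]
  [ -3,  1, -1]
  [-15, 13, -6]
e^{tM} =
  [3*t^2*exp(-t)/2 + 3*t*exp(-t) + exp(-t), -t^2*exp(-t) - 3*t*exp(-t), t^2*exp(-t)/2 + t*exp(-t)]
  [-3*t*exp(-t), 2*t*exp(-t) + exp(-t), -t*exp(-t)]
  [-9*t^2*exp(-t)/2 - 15*t*exp(-t), 3*t^2*exp(-t) + 13*t*exp(-t), -3*t^2*exp(-t)/2 - 5*t*exp(-t) + exp(-t)]

Strategy: write M = P · J · P⁻¹ where J is a Jordan canonical form, so e^{tM} = P · e^{tJ} · P⁻¹, and e^{tJ} can be computed block-by-block.

M has Jordan form
J =
  [-1,  1,  0]
  [ 0, -1,  1]
  [ 0,  0, -1]
(up to reordering of blocks).

Per-block formulas:
  For a 3×3 Jordan block J_3(-1): exp(t · J_3(-1)) = e^(-1t)·(I + t·N + (t^2/2)·N^2), where N is the 3×3 nilpotent shift.

After assembling e^{tJ} and conjugating by P, we get:

e^{tM} =
  [3*t^2*exp(-t)/2 + 3*t*exp(-t) + exp(-t), -t^2*exp(-t) - 3*t*exp(-t), t^2*exp(-t)/2 + t*exp(-t)]
  [-3*t*exp(-t), 2*t*exp(-t) + exp(-t), -t*exp(-t)]
  [-9*t^2*exp(-t)/2 - 15*t*exp(-t), 3*t^2*exp(-t) + 13*t*exp(-t), -3*t^2*exp(-t)/2 - 5*t*exp(-t) + exp(-t)]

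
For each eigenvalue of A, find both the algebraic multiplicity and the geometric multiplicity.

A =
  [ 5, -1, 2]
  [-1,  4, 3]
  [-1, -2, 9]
λ = 6: alg = 3, geom = 1

Step 1 — factor the characteristic polynomial to read off the algebraic multiplicities:
  χ_A(x) = (x - 6)^3

Step 2 — compute geometric multiplicities via the rank-nullity identity g(λ) = n − rank(A − λI):
  rank(A − (6)·I) = 2, so dim ker(A − (6)·I) = n − 2 = 1

Summary:
  λ = 6: algebraic multiplicity = 3, geometric multiplicity = 1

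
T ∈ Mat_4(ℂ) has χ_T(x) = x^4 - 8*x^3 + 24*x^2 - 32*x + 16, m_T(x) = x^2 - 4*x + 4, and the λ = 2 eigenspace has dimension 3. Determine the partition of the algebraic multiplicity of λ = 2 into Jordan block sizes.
Block sizes for λ = 2: [2, 1, 1]

Step 1 — from the characteristic polynomial, algebraic multiplicity of λ = 2 is 4. From dim ker(T − (2)·I) = 3, there are exactly 3 Jordan blocks for λ = 2.
Step 2 — from the minimal polynomial, the factor (x − 2)^2 tells us the largest block for λ = 2 has size 2.
Step 3 — with total size 4, 3 blocks, and largest block 2, the block sizes (in nonincreasing order) are [2, 1, 1].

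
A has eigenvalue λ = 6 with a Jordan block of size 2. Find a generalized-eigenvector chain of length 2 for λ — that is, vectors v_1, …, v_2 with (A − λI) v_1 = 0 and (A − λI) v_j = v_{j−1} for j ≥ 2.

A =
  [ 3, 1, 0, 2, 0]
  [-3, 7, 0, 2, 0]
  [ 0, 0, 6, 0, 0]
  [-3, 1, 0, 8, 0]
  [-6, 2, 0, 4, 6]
A Jordan chain for λ = 6 of length 2:
v_1 = (-3, -3, 0, -3, -6)ᵀ
v_2 = (1, 0, 0, 0, 0)ᵀ

Let N = A − (6)·I. We want v_2 with N^2 v_2 = 0 but N^1 v_2 ≠ 0; then v_{j-1} := N · v_j for j = 2, …, 2.

Pick v_2 = (1, 0, 0, 0, 0)ᵀ.
Then v_1 = N · v_2 = (-3, -3, 0, -3, -6)ᵀ.

Sanity check: (A − (6)·I) v_1 = (0, 0, 0, 0, 0)ᵀ = 0. ✓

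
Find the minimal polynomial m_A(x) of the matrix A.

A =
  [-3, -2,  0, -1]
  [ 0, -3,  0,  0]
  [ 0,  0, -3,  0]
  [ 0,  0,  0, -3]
x^2 + 6*x + 9

The characteristic polynomial is χ_A(x) = (x + 3)^4, so the eigenvalues are known. The minimal polynomial is
  m_A(x) = Π_λ (x − λ)^{k_λ}
where k_λ is the size of the *largest* Jordan block for λ (equivalently, the smallest k with (A − λI)^k v = 0 for every generalised eigenvector v of λ).

  λ = -3: largest Jordan block has size 2, contributing (x + 3)^2

So m_A(x) = (x + 3)^2 = x^2 + 6*x + 9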